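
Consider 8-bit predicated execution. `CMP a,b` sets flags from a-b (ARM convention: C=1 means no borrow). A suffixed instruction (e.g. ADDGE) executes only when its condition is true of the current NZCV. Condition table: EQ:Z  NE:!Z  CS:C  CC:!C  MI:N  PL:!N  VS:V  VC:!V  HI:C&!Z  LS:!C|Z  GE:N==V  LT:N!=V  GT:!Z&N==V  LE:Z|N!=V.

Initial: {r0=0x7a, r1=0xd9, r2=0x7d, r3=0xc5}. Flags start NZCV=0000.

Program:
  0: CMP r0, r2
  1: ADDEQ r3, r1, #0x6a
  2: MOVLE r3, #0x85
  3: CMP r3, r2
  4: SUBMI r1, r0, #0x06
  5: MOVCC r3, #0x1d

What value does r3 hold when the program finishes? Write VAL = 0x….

[0] flags=1000 → (cmp)
[1] flags=1000 EQ?F → skip
[2] flags=1000 LE?T → r3=0x85
[3] flags=0011 → (cmp)
[4] flags=0011 MI?F → skip
[5] flags=0011 CC?F → skip

VAL = 0x85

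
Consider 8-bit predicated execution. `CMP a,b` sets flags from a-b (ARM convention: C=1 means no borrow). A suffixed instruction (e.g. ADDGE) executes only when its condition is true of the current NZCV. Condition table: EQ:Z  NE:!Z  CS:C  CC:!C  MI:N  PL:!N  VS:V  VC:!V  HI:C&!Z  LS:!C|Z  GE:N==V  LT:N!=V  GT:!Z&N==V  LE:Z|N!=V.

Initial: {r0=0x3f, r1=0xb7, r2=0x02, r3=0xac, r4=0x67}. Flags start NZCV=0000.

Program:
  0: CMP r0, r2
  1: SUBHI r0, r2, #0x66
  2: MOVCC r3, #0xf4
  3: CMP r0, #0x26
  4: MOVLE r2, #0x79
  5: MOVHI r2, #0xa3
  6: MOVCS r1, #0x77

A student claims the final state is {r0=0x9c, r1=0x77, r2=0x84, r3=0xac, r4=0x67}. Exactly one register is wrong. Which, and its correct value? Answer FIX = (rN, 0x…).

[0] flags=0010 → (cmp)
[1] flags=0010 HI?T → r0=0x9c
[2] flags=0010 CC?F → skip
[3] flags=0011 → (cmp)
[4] flags=0011 LE?T → r2=0x79
[5] flags=0011 HI?T → r2=0xa3
[6] flags=0011 CS?T → r1=0x77

FIX = (r2, 0xa3)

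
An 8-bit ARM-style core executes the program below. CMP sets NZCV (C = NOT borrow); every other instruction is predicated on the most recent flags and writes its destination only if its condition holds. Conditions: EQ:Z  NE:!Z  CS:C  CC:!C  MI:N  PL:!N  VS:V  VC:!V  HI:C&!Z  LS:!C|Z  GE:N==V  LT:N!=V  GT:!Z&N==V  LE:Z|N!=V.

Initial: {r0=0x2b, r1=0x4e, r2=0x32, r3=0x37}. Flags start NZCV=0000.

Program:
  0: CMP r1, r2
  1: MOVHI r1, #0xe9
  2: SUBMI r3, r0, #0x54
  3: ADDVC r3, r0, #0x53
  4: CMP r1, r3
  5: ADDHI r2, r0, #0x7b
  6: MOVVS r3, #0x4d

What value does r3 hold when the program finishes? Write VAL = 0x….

VAL = 0x4d

0: ✓ CMP  NZCV=0010
1: ✓ MOVHI  r1←0xe9
2: · SUBMI
3: ✓ ADDVC  r3←0x7e
4: ✓ CMP  NZCV=0011
5: ✓ ADDHI  r2←0xa6
6: ✓ MOVVS  r3←0x4d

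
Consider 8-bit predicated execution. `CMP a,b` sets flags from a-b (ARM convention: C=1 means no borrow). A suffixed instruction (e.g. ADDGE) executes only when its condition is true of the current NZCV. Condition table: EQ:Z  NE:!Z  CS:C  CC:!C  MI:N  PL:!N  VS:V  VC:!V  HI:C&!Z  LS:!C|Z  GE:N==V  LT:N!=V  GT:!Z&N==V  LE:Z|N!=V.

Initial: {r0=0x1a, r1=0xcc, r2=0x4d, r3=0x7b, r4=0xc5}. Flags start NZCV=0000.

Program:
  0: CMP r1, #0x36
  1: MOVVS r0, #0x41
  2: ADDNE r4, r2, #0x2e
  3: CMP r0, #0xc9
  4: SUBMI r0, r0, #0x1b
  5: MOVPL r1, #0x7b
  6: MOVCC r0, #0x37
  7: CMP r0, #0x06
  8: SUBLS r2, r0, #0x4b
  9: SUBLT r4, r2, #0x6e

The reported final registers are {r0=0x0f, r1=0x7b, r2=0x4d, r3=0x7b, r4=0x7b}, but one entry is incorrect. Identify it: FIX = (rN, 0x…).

FIX = (r0, 0x37)

[0] flags=1010 → (cmp)
[1] flags=1010 VS?F → skip
[2] flags=1010 NE?T → r4=0x7b
[3] flags=0000 → (cmp)
[4] flags=0000 MI?F → skip
[5] flags=0000 PL?T → r1=0x7b
[6] flags=0000 CC?T → r0=0x37
[7] flags=0010 → (cmp)
[8] flags=0010 LS?F → skip
[9] flags=0010 LT?F → skip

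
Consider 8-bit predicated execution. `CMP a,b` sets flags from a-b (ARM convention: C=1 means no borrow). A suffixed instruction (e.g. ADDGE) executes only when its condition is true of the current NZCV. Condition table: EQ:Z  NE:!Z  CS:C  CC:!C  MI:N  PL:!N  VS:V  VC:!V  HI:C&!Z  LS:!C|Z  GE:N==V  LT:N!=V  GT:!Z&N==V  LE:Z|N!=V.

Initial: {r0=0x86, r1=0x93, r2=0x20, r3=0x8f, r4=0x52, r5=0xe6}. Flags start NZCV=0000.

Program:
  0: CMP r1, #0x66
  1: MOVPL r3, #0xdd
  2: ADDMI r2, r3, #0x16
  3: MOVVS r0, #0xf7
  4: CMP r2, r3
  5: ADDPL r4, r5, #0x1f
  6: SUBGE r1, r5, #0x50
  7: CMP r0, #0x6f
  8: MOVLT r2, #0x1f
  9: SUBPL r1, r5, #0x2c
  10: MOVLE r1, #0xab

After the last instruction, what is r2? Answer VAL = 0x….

0: ✓ CMP  NZCV=0011
1: ✓ MOVPL  r3←0xdd
2: · ADDMI
3: ✓ MOVVS  r0←0xf7
4: ✓ CMP  NZCV=0000
5: ✓ ADDPL  r4←0x05
6: ✓ SUBGE  r1←0x96
7: ✓ CMP  NZCV=1010
8: ✓ MOVLT  r2←0x1f
9: · SUBPL
10: ✓ MOVLE  r1←0xab

VAL = 0x1f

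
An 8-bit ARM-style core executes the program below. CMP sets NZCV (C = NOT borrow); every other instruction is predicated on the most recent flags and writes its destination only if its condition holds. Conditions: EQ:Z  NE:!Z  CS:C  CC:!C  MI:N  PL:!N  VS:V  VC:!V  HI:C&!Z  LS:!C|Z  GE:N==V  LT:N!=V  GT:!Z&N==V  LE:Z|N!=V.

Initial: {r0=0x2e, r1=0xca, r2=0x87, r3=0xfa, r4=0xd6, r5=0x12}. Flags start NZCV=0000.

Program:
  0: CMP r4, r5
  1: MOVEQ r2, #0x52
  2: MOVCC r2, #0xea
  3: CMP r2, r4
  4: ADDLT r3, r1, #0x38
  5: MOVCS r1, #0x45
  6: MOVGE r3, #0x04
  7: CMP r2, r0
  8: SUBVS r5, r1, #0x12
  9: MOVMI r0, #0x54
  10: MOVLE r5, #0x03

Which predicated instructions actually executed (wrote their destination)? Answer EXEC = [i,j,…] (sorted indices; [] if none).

0: ✓ CMP  NZCV=1010
1: · MOVEQ
2: · MOVCC
3: ✓ CMP  NZCV=1000
4: ✓ ADDLT  r3←0x02
5: · MOVCS
6: · MOVGE
7: ✓ CMP  NZCV=0011
8: ✓ SUBVS  r5←0xb8
9: · MOVMI
10: ✓ MOVLE  r5←0x03

EXEC = [4,8,10]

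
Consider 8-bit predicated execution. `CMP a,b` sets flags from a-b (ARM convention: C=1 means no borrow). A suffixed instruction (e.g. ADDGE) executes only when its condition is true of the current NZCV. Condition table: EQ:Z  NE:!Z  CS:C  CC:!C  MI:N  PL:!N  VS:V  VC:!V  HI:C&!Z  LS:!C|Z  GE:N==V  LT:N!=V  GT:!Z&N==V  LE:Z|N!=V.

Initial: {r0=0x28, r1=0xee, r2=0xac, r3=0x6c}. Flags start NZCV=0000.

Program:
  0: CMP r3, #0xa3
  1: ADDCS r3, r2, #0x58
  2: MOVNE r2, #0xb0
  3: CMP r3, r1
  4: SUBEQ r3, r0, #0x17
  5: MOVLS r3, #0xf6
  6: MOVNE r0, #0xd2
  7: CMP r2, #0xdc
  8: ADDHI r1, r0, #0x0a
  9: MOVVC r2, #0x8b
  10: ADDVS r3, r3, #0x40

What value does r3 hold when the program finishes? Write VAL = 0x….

[0] flags=1001 → (cmp)
[1] flags=1001 CS?F → skip
[2] flags=1001 NE?T → r2=0xb0
[3] flags=0000 → (cmp)
[4] flags=0000 EQ?F → skip
[5] flags=0000 LS?T → r3=0xf6
[6] flags=0000 NE?T → r0=0xd2
[7] flags=1000 → (cmp)
[8] flags=1000 HI?F → skip
[9] flags=1000 VC?T → r2=0x8b
[10] flags=1000 VS?F → skip

VAL = 0xf6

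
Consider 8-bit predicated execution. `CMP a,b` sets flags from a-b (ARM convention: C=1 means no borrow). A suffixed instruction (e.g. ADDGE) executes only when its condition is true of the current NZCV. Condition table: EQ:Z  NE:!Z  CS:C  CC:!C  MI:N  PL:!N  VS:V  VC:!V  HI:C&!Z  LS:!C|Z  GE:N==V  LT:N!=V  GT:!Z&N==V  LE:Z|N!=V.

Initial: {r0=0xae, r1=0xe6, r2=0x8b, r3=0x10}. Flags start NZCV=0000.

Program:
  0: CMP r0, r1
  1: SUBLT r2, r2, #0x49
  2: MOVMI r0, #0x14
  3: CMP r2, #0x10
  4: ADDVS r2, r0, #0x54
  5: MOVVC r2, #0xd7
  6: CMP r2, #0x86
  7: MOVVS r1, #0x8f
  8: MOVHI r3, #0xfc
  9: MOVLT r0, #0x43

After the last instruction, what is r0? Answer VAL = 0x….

0: ✓ CMP  NZCV=1000
1: ✓ SUBLT  r2←0x42
2: ✓ MOVMI  r0←0x14
3: ✓ CMP  NZCV=0010
4: · ADDVS
5: ✓ MOVVC  r2←0xd7
6: ✓ CMP  NZCV=0010
7: · MOVVS
8: ✓ MOVHI  r3←0xfc
9: · MOVLT

VAL = 0x14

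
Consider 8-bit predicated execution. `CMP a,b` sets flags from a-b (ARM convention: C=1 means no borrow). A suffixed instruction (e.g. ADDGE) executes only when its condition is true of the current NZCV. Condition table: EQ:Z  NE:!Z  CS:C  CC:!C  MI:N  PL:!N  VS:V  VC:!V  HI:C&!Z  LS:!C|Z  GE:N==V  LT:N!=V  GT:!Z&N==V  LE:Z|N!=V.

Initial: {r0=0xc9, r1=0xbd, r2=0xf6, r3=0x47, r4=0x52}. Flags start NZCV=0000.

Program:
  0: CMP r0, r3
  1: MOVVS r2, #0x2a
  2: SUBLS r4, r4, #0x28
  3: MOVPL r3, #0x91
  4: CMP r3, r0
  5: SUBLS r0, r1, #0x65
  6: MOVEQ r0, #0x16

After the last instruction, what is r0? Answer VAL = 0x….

0: ✓ CMP  NZCV=1010
1: · MOVVS
2: · SUBLS
3: · MOVPL
4: ✓ CMP  NZCV=0000
5: ✓ SUBLS  r0←0x58
6: · MOVEQ

VAL = 0x58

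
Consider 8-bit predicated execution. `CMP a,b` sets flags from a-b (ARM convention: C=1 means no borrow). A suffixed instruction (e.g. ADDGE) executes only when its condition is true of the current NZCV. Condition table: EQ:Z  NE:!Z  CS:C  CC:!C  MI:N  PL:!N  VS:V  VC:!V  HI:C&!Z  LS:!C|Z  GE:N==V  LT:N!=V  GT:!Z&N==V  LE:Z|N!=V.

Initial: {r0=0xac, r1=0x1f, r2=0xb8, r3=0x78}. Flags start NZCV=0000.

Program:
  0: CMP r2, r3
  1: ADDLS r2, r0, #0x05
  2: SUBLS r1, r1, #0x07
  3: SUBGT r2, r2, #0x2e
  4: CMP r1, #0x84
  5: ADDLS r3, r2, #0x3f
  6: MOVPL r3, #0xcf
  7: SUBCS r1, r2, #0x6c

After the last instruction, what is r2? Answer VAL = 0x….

VAL = 0xb8

[0] flags=0011 → (cmp)
[1] flags=0011 LS?F → skip
[2] flags=0011 LS?F → skip
[3] flags=0011 GT?F → skip
[4] flags=1001 → (cmp)
[5] flags=1001 LS?T → r3=0xf7
[6] flags=1001 PL?F → skip
[7] flags=1001 CS?F → skip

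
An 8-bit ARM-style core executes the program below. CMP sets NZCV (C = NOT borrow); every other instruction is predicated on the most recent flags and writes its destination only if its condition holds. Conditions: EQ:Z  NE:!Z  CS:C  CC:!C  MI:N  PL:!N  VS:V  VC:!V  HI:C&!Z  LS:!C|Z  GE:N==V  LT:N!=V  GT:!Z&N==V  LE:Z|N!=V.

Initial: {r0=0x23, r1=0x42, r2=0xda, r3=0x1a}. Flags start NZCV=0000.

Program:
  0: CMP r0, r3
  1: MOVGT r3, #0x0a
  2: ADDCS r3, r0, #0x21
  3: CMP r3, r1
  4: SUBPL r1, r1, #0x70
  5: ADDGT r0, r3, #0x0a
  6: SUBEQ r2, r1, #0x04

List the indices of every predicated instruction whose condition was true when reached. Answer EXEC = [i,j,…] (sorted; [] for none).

EXEC = [1,2,4,5]

0: ✓ CMP  NZCV=0010
1: ✓ MOVGT  r3←0x0a
2: ✓ ADDCS  r3←0x44
3: ✓ CMP  NZCV=0010
4: ✓ SUBPL  r1←0xd2
5: ✓ ADDGT  r0←0x4e
6: · SUBEQ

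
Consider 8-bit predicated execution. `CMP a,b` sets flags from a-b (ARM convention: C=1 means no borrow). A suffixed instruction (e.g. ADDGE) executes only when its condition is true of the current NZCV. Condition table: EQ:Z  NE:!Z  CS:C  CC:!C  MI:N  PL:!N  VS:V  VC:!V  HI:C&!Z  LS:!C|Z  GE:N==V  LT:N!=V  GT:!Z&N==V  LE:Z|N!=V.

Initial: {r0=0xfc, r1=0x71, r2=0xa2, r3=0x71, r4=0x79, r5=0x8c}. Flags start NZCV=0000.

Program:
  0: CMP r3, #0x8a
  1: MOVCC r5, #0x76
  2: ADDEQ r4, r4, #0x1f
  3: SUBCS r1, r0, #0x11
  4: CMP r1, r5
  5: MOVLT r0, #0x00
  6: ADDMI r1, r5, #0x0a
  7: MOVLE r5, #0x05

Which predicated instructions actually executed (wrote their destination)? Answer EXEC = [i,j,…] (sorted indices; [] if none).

0: ✓ CMP  NZCV=1001
1: ✓ MOVCC  r5←0x76
2: · ADDEQ
3: · SUBCS
4: ✓ CMP  NZCV=1000
5: ✓ MOVLT  r0←0x00
6: ✓ ADDMI  r1←0x80
7: ✓ MOVLE  r5←0x05

EXEC = [1,5,6,7]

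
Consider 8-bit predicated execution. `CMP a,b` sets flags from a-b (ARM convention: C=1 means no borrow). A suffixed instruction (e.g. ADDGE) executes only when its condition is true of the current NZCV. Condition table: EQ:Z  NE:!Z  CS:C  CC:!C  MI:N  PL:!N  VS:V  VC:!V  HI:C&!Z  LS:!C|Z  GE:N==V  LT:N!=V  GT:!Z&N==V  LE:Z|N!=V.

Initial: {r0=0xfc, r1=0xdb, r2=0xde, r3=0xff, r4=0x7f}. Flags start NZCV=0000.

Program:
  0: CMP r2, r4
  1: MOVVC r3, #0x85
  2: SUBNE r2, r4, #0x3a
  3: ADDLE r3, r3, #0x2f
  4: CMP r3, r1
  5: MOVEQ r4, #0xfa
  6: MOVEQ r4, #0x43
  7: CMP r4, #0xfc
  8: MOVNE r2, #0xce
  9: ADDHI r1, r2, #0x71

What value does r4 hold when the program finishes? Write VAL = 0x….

VAL = 0x7f

[0] flags=0011 → (cmp)
[1] flags=0011 VC?F → skip
[2] flags=0011 NE?T → r2=0x45
[3] flags=0011 LE?T → r3=0x2e
[4] flags=0000 → (cmp)
[5] flags=0000 EQ?F → skip
[6] flags=0000 EQ?F → skip
[7] flags=1001 → (cmp)
[8] flags=1001 NE?T → r2=0xce
[9] flags=1001 HI?F → skip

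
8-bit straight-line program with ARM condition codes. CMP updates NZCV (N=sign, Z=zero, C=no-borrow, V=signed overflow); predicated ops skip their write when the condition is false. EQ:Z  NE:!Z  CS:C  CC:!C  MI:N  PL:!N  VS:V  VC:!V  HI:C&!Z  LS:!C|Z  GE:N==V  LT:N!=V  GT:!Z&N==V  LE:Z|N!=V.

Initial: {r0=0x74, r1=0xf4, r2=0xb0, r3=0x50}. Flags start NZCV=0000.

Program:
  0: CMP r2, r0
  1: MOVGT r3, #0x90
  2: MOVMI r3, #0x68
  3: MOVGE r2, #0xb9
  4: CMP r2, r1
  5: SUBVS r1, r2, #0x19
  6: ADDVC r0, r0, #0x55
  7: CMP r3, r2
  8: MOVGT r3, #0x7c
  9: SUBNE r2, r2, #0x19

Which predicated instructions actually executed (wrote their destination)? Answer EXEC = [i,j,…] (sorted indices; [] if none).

EXEC = [6,8,9]

0: ✓ CMP  NZCV=0011
1: · MOVGT
2: · MOVMI
3: · MOVGE
4: ✓ CMP  NZCV=1000
5: · SUBVS
6: ✓ ADDVC  r0←0xc9
7: ✓ CMP  NZCV=1001
8: ✓ MOVGT  r3←0x7c
9: ✓ SUBNE  r2←0x97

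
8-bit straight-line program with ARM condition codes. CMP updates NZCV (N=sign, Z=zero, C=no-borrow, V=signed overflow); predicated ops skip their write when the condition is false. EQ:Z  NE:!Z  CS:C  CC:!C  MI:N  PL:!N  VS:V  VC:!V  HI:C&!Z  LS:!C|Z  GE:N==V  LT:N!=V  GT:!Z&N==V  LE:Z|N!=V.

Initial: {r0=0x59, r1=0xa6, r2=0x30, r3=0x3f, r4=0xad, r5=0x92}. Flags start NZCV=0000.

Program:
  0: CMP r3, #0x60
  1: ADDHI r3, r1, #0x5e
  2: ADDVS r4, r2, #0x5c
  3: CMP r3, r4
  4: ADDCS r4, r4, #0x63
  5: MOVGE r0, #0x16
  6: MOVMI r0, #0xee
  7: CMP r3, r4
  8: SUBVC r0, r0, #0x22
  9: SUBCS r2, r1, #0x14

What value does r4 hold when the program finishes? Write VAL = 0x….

VAL = 0xad

0: ✓ CMP  NZCV=1000
1: · ADDHI
2: · ADDVS
3: ✓ CMP  NZCV=1001
4: · ADDCS
5: ✓ MOVGE  r0←0x16
6: ✓ MOVMI  r0←0xee
7: ✓ CMP  NZCV=1001
8: · SUBVC
9: · SUBCS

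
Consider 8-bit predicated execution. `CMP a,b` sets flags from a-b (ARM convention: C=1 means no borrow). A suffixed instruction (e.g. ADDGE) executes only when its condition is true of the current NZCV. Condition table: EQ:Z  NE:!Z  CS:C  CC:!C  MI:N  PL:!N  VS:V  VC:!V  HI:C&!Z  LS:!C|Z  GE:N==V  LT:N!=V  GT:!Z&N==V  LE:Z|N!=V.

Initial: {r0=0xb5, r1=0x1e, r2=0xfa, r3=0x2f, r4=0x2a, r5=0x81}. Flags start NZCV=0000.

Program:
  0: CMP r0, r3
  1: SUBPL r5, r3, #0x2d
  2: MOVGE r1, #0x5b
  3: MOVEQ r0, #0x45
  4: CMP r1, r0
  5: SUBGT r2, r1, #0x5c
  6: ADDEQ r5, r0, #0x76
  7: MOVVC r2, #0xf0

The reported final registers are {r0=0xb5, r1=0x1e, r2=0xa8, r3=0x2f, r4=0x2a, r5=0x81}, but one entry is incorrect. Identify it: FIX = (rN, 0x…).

0: ✓ CMP  NZCV=1010
1: · SUBPL
2: · MOVGE
3: · MOVEQ
4: ✓ CMP  NZCV=0000
5: ✓ SUBGT  r2←0xc2
6: · ADDEQ
7: ✓ MOVVC  r2←0xf0

FIX = (r2, 0xf0)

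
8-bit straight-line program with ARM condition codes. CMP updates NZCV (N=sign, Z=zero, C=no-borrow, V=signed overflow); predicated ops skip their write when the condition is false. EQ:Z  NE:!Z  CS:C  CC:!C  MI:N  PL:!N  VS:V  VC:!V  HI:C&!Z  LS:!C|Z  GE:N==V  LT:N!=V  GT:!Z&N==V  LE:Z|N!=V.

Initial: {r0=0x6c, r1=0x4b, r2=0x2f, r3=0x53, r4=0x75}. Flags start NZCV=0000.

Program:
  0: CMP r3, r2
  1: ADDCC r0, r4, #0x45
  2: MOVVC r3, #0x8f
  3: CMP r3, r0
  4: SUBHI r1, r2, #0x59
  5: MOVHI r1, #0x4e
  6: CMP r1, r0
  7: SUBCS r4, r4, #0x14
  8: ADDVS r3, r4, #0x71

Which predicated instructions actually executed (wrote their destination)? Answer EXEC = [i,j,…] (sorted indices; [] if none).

EXEC = [2,4,5]

0: ✓ CMP  NZCV=0010
1: · ADDCC
2: ✓ MOVVC  r3←0x8f
3: ✓ CMP  NZCV=0011
4: ✓ SUBHI  r1←0xd6
5: ✓ MOVHI  r1←0x4e
6: ✓ CMP  NZCV=1000
7: · SUBCS
8: · ADDVS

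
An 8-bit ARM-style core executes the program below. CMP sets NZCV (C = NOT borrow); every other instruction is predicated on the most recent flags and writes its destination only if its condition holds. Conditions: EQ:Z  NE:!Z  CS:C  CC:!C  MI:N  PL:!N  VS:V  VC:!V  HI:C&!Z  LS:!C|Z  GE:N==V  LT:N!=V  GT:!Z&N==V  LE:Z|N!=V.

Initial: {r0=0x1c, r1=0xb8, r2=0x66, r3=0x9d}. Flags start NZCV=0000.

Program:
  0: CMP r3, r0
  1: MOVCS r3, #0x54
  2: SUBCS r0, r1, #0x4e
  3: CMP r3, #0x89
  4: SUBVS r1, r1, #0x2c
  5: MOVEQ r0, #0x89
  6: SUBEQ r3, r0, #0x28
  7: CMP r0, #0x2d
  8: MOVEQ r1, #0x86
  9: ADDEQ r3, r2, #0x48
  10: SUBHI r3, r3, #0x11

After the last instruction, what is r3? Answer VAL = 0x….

VAL = 0x43

0: ✓ CMP  NZCV=1010
1: ✓ MOVCS  r3←0x54
2: ✓ SUBCS  r0←0x6a
3: ✓ CMP  NZCV=1001
4: ✓ SUBVS  r1←0x8c
5: · MOVEQ
6: · SUBEQ
7: ✓ CMP  NZCV=0010
8: · MOVEQ
9: · ADDEQ
10: ✓ SUBHI  r3←0x43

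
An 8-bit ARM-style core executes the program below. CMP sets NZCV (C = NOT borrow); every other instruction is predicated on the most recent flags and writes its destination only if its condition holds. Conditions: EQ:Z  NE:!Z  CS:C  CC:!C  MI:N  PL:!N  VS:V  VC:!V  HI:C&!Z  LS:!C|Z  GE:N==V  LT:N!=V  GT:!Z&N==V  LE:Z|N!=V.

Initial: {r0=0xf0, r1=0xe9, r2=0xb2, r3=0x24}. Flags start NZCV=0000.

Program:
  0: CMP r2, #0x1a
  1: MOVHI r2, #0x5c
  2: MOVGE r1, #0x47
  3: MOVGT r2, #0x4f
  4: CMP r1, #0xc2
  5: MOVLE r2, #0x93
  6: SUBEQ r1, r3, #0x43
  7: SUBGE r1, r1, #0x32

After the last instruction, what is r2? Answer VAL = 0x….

VAL = 0x5c

[0] flags=1010 → (cmp)
[1] flags=1010 HI?T → r2=0x5c
[2] flags=1010 GE?F → skip
[3] flags=1010 GT?F → skip
[4] flags=0010 → (cmp)
[5] flags=0010 LE?F → skip
[6] flags=0010 EQ?F → skip
[7] flags=0010 GE?T → r1=0xb7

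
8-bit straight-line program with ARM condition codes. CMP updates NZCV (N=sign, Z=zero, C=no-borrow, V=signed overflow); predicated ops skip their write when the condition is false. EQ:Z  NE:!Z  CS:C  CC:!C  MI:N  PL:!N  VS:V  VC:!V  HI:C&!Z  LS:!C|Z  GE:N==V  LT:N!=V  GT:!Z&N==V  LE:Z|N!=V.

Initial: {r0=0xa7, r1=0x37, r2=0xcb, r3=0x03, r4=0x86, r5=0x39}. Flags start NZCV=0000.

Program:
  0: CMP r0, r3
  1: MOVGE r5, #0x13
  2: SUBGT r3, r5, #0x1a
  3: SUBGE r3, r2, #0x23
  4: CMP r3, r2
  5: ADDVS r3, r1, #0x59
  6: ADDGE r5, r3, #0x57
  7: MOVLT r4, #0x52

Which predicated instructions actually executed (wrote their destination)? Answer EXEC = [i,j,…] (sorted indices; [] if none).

[0] flags=1010 → (cmp)
[1] flags=1010 GE?F → skip
[2] flags=1010 GT?F → skip
[3] flags=1010 GE?F → skip
[4] flags=0000 → (cmp)
[5] flags=0000 VS?F → skip
[6] flags=0000 GE?T → r5=0x5a
[7] flags=0000 LT?F → skip

EXEC = [6]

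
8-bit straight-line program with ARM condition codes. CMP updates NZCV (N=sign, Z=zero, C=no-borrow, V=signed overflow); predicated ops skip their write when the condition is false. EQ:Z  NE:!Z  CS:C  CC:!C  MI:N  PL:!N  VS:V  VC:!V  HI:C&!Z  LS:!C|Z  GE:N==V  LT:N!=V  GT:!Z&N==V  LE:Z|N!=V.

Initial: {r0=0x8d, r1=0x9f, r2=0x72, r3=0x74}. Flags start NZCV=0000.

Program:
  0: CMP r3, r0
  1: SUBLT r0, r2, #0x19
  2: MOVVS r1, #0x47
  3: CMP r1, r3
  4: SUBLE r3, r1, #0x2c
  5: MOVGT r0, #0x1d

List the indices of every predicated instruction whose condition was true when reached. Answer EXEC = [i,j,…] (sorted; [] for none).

EXEC = [2,4]

0: ✓ CMP  NZCV=1001
1: · SUBLT
2: ✓ MOVVS  r1←0x47
3: ✓ CMP  NZCV=1000
4: ✓ SUBLE  r3←0x1b
5: · MOVGT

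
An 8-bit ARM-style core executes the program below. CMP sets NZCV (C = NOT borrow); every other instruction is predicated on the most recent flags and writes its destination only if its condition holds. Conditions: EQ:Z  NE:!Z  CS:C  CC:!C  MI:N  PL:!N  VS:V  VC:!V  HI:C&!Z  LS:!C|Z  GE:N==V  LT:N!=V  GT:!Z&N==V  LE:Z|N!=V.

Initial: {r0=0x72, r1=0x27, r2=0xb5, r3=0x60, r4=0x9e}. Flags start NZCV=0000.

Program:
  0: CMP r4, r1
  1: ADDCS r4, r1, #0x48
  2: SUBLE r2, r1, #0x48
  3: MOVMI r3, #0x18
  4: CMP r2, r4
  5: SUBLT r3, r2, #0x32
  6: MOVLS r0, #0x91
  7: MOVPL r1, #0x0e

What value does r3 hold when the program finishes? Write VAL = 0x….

VAL = 0xad

0: ✓ CMP  NZCV=0011
1: ✓ ADDCS  r4←0x6f
2: ✓ SUBLE  r2←0xdf
3: · MOVMI
4: ✓ CMP  NZCV=0011
5: ✓ SUBLT  r3←0xad
6: · MOVLS
7: ✓ MOVPL  r1←0x0e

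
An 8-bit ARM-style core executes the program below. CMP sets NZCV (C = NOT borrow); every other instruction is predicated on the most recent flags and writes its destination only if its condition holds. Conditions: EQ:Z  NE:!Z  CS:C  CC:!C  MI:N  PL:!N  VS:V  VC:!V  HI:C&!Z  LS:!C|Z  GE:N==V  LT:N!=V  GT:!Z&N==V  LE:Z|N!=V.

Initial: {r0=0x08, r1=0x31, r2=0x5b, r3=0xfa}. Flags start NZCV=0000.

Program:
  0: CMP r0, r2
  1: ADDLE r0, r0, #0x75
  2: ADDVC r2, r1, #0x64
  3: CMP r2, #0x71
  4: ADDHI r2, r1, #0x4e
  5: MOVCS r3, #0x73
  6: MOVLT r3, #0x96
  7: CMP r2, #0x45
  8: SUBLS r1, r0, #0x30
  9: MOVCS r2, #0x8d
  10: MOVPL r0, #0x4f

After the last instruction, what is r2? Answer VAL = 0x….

0: ✓ CMP  NZCV=1000
1: ✓ ADDLE  r0←0x7d
2: ✓ ADDVC  r2←0x95
3: ✓ CMP  NZCV=0011
4: ✓ ADDHI  r2←0x7f
5: ✓ MOVCS  r3←0x73
6: ✓ MOVLT  r3←0x96
7: ✓ CMP  NZCV=0010
8: · SUBLS
9: ✓ MOVCS  r2←0x8d
10: ✓ MOVPL  r0←0x4f

VAL = 0x8d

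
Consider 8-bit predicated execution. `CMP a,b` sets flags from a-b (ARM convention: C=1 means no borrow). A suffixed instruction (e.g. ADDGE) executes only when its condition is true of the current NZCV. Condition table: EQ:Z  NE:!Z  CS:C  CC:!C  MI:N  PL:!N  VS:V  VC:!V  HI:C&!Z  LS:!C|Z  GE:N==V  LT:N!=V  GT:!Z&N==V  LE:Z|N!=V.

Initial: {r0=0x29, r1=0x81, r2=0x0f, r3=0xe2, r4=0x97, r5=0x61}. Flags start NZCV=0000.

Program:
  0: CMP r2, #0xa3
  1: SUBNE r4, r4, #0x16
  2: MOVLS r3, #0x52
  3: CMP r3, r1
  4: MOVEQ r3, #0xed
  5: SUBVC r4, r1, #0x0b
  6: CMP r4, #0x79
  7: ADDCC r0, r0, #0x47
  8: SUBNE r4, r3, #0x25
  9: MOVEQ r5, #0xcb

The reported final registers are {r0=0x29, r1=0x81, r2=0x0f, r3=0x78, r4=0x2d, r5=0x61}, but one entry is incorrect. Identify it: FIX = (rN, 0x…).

0: ✓ CMP  NZCV=0000
1: ✓ SUBNE  r4←0x81
2: ✓ MOVLS  r3←0x52
3: ✓ CMP  NZCV=1001
4: · MOVEQ
5: · SUBVC
6: ✓ CMP  NZCV=0011
7: · ADDCC
8: ✓ SUBNE  r4←0x2d
9: · MOVEQ

FIX = (r3, 0x52)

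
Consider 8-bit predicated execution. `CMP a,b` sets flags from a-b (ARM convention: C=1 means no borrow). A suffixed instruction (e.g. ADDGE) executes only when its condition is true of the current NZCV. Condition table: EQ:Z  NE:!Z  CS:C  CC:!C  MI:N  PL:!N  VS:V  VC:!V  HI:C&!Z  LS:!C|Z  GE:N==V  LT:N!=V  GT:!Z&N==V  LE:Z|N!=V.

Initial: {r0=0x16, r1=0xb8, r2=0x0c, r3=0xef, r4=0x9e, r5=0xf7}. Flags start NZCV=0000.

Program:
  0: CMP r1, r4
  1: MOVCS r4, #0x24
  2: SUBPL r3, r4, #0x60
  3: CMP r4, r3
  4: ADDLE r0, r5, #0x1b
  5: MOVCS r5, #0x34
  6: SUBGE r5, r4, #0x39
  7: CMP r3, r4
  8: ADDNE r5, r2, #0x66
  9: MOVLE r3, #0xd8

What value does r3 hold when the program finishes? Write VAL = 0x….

0: ✓ CMP  NZCV=0010
1: ✓ MOVCS  r4←0x24
2: ✓ SUBPL  r3←0xc4
3: ✓ CMP  NZCV=0000
4: · ADDLE
5: · MOVCS
6: ✓ SUBGE  r5←0xeb
7: ✓ CMP  NZCV=1010
8: ✓ ADDNE  r5←0x72
9: ✓ MOVLE  r3←0xd8

VAL = 0xd8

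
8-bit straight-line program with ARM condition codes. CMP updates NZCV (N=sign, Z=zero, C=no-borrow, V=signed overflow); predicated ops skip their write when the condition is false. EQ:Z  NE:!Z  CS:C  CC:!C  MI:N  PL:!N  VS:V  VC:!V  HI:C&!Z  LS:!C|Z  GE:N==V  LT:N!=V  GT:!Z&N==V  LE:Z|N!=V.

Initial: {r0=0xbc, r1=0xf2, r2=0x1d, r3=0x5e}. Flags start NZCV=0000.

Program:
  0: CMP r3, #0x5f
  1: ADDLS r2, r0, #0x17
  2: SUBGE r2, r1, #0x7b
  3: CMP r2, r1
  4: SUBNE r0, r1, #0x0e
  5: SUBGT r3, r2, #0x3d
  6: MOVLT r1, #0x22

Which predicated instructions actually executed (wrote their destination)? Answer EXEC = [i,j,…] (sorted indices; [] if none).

EXEC = [1,4,6]

0: ✓ CMP  NZCV=1000
1: ✓ ADDLS  r2←0xd3
2: · SUBGE
3: ✓ CMP  NZCV=1000
4: ✓ SUBNE  r0←0xe4
5: · SUBGT
6: ✓ MOVLT  r1←0x22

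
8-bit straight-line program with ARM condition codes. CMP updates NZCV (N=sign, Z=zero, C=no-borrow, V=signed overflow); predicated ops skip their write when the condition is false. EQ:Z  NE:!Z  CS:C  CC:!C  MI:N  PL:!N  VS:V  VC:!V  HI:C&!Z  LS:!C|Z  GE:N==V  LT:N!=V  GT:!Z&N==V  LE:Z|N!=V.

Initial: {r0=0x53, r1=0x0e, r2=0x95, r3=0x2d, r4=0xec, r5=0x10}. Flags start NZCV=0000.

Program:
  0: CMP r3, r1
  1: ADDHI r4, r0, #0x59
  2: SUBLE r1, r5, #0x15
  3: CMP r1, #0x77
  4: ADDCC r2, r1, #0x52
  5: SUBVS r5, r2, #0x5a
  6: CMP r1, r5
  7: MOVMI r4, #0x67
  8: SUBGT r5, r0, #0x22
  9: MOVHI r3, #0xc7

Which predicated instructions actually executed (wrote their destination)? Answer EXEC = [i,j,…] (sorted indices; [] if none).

0: ✓ CMP  NZCV=0010
1: ✓ ADDHI  r4←0xac
2: · SUBLE
3: ✓ CMP  NZCV=1000
4: ✓ ADDCC  r2←0x60
5: · SUBVS
6: ✓ CMP  NZCV=1000
7: ✓ MOVMI  r4←0x67
8: · SUBGT
9: · MOVHI

EXEC = [1,4,7]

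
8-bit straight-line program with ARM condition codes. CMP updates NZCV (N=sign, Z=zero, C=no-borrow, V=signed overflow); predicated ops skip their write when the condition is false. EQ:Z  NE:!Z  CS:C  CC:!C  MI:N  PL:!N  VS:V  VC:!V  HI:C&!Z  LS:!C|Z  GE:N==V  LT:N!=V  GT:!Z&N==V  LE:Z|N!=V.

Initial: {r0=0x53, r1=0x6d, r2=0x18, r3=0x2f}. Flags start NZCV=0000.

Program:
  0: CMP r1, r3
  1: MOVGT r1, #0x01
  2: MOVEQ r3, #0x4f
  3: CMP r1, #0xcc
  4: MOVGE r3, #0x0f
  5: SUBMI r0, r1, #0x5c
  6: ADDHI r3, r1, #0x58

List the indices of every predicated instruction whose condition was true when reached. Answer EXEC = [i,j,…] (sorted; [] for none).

EXEC = [1,4]

[0] flags=0010 → (cmp)
[1] flags=0010 GT?T → r1=0x01
[2] flags=0010 EQ?F → skip
[3] flags=0000 → (cmp)
[4] flags=0000 GE?T → r3=0x0f
[5] flags=0000 MI?F → skip
[6] flags=0000 HI?F → skip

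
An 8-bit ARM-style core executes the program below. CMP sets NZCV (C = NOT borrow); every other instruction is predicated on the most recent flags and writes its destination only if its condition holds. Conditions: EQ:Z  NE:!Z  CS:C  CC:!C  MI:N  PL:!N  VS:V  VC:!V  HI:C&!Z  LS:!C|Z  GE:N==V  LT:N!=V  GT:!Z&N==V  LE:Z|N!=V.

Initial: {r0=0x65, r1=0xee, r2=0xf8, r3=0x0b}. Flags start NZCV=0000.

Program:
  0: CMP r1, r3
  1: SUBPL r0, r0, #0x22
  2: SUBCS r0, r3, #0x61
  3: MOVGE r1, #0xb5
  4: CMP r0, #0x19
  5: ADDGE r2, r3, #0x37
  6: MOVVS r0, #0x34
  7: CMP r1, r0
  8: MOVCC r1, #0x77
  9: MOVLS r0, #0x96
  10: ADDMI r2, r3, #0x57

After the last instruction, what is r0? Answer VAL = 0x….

[0] flags=1010 → (cmp)
[1] flags=1010 PL?F → skip
[2] flags=1010 CS?T → r0=0xaa
[3] flags=1010 GE?F → skip
[4] flags=1010 → (cmp)
[5] flags=1010 GE?F → skip
[6] flags=1010 VS?F → skip
[7] flags=0010 → (cmp)
[8] flags=0010 CC?F → skip
[9] flags=0010 LS?F → skip
[10] flags=0010 MI?F → skip

VAL = 0xaa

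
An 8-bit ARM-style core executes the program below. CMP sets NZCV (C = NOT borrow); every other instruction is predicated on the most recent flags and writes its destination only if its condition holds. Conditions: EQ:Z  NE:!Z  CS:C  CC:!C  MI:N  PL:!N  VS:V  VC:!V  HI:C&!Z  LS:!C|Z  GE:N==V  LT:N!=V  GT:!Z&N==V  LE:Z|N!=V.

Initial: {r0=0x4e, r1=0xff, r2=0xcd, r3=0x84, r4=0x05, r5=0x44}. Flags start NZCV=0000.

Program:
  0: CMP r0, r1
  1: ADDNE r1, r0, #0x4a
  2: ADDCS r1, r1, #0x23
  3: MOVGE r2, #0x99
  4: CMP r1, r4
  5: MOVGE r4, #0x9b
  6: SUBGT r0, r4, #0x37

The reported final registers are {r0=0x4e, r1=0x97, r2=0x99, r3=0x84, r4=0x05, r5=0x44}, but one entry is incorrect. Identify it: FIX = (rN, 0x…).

FIX = (r1, 0x98)

[0] flags=0000 → (cmp)
[1] flags=0000 NE?T → r1=0x98
[2] flags=0000 CS?F → skip
[3] flags=0000 GE?T → r2=0x99
[4] flags=1010 → (cmp)
[5] flags=1010 GE?F → skip
[6] flags=1010 GT?F → skip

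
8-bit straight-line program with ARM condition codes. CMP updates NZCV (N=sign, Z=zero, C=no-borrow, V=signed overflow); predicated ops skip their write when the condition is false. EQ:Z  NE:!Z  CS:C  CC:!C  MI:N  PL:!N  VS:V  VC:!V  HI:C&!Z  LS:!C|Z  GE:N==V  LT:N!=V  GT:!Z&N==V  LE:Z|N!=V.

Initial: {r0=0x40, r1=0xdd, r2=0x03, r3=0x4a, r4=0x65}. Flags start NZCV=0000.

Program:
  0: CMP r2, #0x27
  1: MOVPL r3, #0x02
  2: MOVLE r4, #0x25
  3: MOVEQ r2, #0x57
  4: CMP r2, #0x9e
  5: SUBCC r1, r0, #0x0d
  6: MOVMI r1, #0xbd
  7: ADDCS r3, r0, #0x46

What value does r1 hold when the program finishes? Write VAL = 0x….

0: ✓ CMP  NZCV=1000
1: · MOVPL
2: ✓ MOVLE  r4←0x25
3: · MOVEQ
4: ✓ CMP  NZCV=0000
5: ✓ SUBCC  r1←0x33
6: · MOVMI
7: · ADDCS

VAL = 0x33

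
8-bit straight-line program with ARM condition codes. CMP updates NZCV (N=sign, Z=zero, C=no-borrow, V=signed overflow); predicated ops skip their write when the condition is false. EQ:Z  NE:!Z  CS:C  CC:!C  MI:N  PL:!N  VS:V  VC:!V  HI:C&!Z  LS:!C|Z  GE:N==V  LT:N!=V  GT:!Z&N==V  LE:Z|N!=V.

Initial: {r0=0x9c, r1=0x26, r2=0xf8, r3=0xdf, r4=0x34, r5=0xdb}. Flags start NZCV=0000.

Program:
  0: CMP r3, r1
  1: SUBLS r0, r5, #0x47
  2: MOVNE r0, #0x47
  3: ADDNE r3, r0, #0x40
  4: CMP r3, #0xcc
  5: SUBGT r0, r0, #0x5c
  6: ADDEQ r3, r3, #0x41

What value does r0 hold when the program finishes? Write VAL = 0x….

VAL = 0x47

[0] flags=1010 → (cmp)
[1] flags=1010 LS?F → skip
[2] flags=1010 NE?T → r0=0x47
[3] flags=1010 NE?T → r3=0x87
[4] flags=1000 → (cmp)
[5] flags=1000 GT?F → skip
[6] flags=1000 EQ?F → skip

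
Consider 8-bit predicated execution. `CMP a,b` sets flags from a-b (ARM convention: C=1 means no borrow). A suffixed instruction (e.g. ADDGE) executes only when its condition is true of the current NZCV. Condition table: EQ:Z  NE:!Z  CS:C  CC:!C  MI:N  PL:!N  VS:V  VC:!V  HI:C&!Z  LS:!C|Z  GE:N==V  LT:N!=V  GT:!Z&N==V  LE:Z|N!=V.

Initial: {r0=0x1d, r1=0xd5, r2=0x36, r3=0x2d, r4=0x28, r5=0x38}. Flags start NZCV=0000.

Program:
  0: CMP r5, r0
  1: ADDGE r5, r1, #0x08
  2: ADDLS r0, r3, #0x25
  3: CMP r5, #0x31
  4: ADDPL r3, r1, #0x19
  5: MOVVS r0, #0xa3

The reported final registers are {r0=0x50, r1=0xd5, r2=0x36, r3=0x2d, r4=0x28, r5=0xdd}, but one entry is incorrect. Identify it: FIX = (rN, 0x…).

FIX = (r0, 0x1d)

[0] flags=0010 → (cmp)
[1] flags=0010 GE?T → r5=0xdd
[2] flags=0010 LS?F → skip
[3] flags=1010 → (cmp)
[4] flags=1010 PL?F → skip
[5] flags=1010 VS?F → skip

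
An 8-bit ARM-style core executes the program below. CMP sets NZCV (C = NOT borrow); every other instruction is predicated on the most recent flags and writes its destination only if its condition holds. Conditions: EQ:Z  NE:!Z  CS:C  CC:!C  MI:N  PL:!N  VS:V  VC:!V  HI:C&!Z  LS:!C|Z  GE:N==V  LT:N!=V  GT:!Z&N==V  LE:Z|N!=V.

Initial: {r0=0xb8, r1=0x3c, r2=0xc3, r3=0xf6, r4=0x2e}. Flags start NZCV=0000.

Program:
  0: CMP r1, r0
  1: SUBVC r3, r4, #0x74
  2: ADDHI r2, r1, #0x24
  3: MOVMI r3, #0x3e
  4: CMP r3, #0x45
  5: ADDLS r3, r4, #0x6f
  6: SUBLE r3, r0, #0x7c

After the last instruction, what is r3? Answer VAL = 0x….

VAL = 0x3c

[0] flags=1001 → (cmp)
[1] flags=1001 VC?F → skip
[2] flags=1001 HI?F → skip
[3] flags=1001 MI?T → r3=0x3e
[4] flags=1000 → (cmp)
[5] flags=1000 LS?T → r3=0x9d
[6] flags=1000 LE?T → r3=0x3c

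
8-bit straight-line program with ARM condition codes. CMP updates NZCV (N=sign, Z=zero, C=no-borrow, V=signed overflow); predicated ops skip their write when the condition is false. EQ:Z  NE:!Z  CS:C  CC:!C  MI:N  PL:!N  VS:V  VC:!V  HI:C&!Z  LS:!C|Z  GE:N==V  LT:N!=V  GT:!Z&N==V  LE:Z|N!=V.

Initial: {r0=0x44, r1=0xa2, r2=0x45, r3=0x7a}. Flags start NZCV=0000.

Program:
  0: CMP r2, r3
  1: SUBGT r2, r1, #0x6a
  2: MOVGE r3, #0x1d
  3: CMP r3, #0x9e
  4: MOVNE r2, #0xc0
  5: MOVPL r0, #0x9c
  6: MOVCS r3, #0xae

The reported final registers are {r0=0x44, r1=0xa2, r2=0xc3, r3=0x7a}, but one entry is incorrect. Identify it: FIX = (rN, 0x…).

FIX = (r2, 0xc0)

[0] flags=1000 → (cmp)
[1] flags=1000 GT?F → skip
[2] flags=1000 GE?F → skip
[3] flags=1001 → (cmp)
[4] flags=1001 NE?T → r2=0xc0
[5] flags=1001 PL?F → skip
[6] flags=1001 CS?F → skip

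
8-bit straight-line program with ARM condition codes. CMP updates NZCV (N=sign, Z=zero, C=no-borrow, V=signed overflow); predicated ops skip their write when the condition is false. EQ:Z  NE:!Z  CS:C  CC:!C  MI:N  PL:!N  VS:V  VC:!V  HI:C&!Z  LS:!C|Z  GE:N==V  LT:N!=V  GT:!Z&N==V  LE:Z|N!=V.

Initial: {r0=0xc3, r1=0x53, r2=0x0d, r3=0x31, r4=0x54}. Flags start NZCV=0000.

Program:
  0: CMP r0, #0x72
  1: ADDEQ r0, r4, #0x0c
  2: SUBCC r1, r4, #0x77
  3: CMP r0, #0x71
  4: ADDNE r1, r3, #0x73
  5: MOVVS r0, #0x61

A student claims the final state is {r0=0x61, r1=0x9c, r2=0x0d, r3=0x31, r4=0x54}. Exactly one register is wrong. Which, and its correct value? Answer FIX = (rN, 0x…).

FIX = (r1, 0xa4)

[0] flags=0011 → (cmp)
[1] flags=0011 EQ?F → skip
[2] flags=0011 CC?F → skip
[3] flags=0011 → (cmp)
[4] flags=0011 NE?T → r1=0xa4
[5] flags=0011 VS?T → r0=0x61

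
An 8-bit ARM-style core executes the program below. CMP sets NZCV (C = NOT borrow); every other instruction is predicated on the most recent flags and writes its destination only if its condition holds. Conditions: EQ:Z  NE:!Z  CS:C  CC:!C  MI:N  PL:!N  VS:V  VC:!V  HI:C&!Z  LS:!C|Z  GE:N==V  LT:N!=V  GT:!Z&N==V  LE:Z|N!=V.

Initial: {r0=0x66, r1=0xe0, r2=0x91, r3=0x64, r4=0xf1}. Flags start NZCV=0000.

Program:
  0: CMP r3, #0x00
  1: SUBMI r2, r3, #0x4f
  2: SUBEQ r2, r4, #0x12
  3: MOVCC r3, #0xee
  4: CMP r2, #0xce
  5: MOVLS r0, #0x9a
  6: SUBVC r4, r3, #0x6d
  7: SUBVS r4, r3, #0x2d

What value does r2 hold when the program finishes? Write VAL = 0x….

VAL = 0x91

[0] flags=0010 → (cmp)
[1] flags=0010 MI?F → skip
[2] flags=0010 EQ?F → skip
[3] flags=0010 CC?F → skip
[4] flags=1000 → (cmp)
[5] flags=1000 LS?T → r0=0x9a
[6] flags=1000 VC?T → r4=0xf7
[7] flags=1000 VS?F → skip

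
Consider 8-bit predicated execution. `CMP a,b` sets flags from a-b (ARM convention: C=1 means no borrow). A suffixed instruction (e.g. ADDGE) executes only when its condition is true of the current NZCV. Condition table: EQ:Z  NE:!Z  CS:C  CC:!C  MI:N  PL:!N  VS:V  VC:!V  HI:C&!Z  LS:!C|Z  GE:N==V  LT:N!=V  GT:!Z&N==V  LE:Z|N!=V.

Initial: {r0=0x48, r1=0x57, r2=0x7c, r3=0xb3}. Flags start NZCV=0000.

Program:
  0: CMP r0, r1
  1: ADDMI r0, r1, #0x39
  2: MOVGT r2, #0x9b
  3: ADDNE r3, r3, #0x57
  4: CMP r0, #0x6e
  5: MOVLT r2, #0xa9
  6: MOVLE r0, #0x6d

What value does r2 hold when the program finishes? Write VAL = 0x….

VAL = 0xa9

[0] flags=1000 → (cmp)
[1] flags=1000 MI?T → r0=0x90
[2] flags=1000 GT?F → skip
[3] flags=1000 NE?T → r3=0x0a
[4] flags=0011 → (cmp)
[5] flags=0011 LT?T → r2=0xa9
[6] flags=0011 LE?T → r0=0x6d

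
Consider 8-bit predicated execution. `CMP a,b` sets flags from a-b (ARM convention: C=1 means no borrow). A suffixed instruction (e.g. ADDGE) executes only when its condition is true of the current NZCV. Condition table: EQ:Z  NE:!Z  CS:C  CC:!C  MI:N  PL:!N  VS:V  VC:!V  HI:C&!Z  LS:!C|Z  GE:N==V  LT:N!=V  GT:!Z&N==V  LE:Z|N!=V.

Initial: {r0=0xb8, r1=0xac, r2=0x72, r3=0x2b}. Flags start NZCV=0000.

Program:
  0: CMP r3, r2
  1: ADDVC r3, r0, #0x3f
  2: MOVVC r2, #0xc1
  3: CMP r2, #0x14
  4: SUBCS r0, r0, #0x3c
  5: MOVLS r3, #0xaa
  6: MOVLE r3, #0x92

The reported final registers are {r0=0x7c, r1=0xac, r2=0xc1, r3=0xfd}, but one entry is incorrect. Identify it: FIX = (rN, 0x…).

FIX = (r3, 0x92)

0: ✓ CMP  NZCV=1000
1: ✓ ADDVC  r3←0xf7
2: ✓ MOVVC  r2←0xc1
3: ✓ CMP  NZCV=1010
4: ✓ SUBCS  r0←0x7c
5: · MOVLS
6: ✓ MOVLE  r3←0x92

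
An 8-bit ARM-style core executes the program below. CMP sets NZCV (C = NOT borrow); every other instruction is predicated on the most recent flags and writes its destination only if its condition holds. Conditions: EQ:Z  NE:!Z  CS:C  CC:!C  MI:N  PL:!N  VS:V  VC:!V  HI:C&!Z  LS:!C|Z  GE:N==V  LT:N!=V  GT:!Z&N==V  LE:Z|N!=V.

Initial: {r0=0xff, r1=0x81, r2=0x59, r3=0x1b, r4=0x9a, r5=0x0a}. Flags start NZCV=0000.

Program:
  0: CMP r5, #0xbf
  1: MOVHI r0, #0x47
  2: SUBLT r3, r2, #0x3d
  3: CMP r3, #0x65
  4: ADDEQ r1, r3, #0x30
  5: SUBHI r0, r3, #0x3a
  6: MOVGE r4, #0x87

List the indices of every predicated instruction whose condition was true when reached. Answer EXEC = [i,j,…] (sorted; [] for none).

EXEC = []

0: ✓ CMP  NZCV=0000
1: · MOVHI
2: · SUBLT
3: ✓ CMP  NZCV=1000
4: · ADDEQ
5: · SUBHI
6: · MOVGE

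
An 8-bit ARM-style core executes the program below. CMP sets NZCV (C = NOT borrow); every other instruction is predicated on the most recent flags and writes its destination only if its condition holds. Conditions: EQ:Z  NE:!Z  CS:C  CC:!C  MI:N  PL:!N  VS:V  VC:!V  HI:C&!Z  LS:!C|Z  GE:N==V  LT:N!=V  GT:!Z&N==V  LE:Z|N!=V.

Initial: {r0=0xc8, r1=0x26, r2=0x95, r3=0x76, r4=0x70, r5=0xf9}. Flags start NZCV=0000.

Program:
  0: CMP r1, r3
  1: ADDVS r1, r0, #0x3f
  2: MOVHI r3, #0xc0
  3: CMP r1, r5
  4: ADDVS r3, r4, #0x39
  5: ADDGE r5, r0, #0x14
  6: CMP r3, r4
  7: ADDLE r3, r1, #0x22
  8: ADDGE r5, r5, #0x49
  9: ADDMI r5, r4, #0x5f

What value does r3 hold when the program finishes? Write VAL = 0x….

VAL = 0x76

[0] flags=1000 → (cmp)
[1] flags=1000 VS?F → skip
[2] flags=1000 HI?F → skip
[3] flags=0000 → (cmp)
[4] flags=0000 VS?F → skip
[5] flags=0000 GE?T → r5=0xdc
[6] flags=0010 → (cmp)
[7] flags=0010 LE?F → skip
[8] flags=0010 GE?T → r5=0x25
[9] flags=0010 MI?F → skip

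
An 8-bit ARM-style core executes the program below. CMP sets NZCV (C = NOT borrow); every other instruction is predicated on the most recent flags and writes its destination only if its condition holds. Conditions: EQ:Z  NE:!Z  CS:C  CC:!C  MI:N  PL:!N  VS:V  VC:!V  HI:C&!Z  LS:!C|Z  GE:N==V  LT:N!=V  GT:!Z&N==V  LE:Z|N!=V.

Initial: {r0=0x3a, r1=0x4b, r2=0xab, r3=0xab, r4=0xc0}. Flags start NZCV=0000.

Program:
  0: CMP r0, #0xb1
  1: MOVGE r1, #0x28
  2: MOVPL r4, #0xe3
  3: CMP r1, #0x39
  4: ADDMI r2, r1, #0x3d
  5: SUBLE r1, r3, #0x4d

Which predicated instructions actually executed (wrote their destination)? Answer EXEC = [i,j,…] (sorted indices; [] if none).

EXEC = [1,4,5]

0: ✓ CMP  NZCV=1001
1: ✓ MOVGE  r1←0x28
2: · MOVPL
3: ✓ CMP  NZCV=1000
4: ✓ ADDMI  r2←0x65
5: ✓ SUBLE  r1←0x5e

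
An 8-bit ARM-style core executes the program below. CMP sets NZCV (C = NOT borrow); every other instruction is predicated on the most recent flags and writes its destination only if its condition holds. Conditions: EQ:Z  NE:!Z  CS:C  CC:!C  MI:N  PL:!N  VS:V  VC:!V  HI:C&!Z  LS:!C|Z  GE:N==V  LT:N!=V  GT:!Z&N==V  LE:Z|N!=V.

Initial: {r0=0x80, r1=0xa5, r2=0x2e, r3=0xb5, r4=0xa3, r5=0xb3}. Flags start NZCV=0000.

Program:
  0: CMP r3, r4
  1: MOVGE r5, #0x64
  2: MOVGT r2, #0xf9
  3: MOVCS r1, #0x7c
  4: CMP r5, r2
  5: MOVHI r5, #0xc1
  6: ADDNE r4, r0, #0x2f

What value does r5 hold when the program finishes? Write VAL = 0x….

0: ✓ CMP  NZCV=0010
1: ✓ MOVGE  r5←0x64
2: ✓ MOVGT  r2←0xf9
3: ✓ MOVCS  r1←0x7c
4: ✓ CMP  NZCV=0000
5: · MOVHI
6: ✓ ADDNE  r4←0xaf

VAL = 0x64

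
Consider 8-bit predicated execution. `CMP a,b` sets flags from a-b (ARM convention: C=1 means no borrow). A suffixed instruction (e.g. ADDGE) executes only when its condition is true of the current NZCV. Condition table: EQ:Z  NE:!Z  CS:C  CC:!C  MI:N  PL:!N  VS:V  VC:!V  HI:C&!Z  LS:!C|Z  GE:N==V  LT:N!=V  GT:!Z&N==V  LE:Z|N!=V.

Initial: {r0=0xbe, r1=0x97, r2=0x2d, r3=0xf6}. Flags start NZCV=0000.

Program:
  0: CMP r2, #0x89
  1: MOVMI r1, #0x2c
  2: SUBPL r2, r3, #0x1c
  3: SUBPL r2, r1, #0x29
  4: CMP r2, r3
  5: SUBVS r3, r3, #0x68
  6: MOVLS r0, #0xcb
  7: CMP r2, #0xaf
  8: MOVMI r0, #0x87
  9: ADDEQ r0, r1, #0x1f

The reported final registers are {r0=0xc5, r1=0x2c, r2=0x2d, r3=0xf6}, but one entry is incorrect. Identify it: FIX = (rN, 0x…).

[0] flags=1001 → (cmp)
[1] flags=1001 MI?T → r1=0x2c
[2] flags=1001 PL?F → skip
[3] flags=1001 PL?F → skip
[4] flags=0000 → (cmp)
[5] flags=0000 VS?F → skip
[6] flags=0000 LS?T → r0=0xcb
[7] flags=0000 → (cmp)
[8] flags=0000 MI?F → skip
[9] flags=0000 EQ?F → skip

FIX = (r0, 0xcb)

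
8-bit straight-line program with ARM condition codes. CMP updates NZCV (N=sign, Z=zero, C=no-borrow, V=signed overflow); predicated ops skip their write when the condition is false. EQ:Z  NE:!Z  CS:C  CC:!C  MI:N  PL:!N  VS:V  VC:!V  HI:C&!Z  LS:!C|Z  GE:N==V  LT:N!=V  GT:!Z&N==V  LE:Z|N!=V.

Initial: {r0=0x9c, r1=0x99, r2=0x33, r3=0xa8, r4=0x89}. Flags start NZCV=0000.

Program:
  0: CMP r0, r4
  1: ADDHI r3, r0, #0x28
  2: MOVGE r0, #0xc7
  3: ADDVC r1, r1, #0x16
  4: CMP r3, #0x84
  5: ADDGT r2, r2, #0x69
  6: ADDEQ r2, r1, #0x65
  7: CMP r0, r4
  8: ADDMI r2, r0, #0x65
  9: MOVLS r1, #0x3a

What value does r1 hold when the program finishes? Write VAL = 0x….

VAL = 0xaf

[0] flags=0010 → (cmp)
[1] flags=0010 HI?T → r3=0xc4
[2] flags=0010 GE?T → r0=0xc7
[3] flags=0010 VC?T → r1=0xaf
[4] flags=0010 → (cmp)
[5] flags=0010 GT?T → r2=0x9c
[6] flags=0010 EQ?F → skip
[7] flags=0010 → (cmp)
[8] flags=0010 MI?F → skip
[9] flags=0010 LS?F → skip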